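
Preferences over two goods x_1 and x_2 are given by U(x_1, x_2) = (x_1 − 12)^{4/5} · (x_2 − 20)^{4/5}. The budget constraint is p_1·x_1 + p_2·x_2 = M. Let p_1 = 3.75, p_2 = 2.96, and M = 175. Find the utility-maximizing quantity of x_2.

After buying the subsistence bundle (12, 20), a share 0.5 of the remaining income goes to x_1: x_1* = 12 + 0.5·(M − 12p_1 − 20p_2)/p_1.
Discretionary income = 175 − 12·3.75 − 20·2.96 = 70.8; x_2* = 20 + 0.5·70.8/2.96 = 31.9595.

x_2* = 31.9595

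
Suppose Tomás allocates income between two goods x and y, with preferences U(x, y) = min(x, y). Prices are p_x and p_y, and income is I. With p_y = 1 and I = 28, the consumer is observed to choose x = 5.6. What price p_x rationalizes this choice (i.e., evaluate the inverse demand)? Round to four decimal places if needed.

p_x = 4

Leontief preferences: the optimum is at the kink where x/1 = y/1, i.e. y = x.
Budget: p_x·x + p_y·x = I, so (p_x + p_y)·x = I.
Demand: x*(p_x,p_y,I) = I/(p_x + p_y), y* = I/(p_x + p_y).
Set x* = 5.6 in the demand function and solve for p_x: p_x = 4.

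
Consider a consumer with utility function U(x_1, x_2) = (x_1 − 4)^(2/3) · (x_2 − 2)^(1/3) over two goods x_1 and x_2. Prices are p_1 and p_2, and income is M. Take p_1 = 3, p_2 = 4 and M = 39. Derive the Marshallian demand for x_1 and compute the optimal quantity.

This is Cobb-Douglas in (x_1−4, x_2−2): tangency gives 2/3·p_2·(x_2−2) = 1/3·p_1·(x_1−4).
Substituting into the budget: x_1* = 4 + 2/3·(M − 4·p_1 − 2·p_2)/p_1, and x_2* = 2 + 1/3·(…)/p_2.
Discretionary income = 39 − 4·3 − 2·4 = 19; x_1* = 4 + 2/3·19/3 = 8.2222.

x_1* = 8.2222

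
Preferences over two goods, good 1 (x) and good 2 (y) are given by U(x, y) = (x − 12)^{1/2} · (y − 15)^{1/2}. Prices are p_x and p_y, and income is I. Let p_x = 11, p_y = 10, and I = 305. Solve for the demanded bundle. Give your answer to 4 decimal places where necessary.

This is Cobb-Douglas in (x−12, y−15): tangency gives 0.5·p_y·(y−15) = 0.5·p_x·(x−12).
Substituting into the budget: x* = 12 + 0.5·(I − 12·p_x − 15·p_y)/p_x, and y* = 15 + 0.5·(…)/p_y.
Discretionary income = 305 − 12·11 − 15·10 = 23; x* = 12 + 0.5·23/11 = 13.0455; y* = 15 + 0.5·23/10 = 16.15.

x* = 13.0455, y* = 16.15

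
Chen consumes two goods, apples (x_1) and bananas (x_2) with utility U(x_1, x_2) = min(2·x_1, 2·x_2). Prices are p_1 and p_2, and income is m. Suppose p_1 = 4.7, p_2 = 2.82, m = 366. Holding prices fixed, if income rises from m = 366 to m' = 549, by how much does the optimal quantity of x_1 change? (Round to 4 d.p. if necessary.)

Δx_1* = 24.3351

Demand: x_1*(p_1,p_2,m) = 2·m/(2·p_1 + 2·p_2), x_2* = 2·m/(2·p_1 + 2·p_2).
Here 2·4.7 + 2·2.82 = 15.04, giving x_1* = 48.6702.
At m' = 549: x_1* = 73.0053. Change: 73.0053 − 48.6702 = 24.3351.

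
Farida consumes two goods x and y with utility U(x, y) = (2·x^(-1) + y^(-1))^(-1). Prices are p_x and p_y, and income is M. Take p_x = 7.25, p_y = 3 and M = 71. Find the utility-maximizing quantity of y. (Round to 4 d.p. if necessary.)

Numerically y/x = 1.099242, so x* = 71/(7.25 + 3·1.099242) = 6.7313 and y* = 1.099242·6.7313 = 7.3993.

y* = 7.3993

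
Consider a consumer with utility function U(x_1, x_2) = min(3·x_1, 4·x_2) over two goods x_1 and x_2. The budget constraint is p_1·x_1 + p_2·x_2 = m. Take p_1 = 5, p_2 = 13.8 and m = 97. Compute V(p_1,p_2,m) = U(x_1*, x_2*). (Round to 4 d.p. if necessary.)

V = 18.9577

With perfect complements, no substitution: consume in ratio x_1:x_2 = 4:3.
Budget: p_1·x_1 + p_2·(3/4)·x_1 = m, so (4·p_1 + 3·p_2)·x_1 = 4·m.
Demand: x_1*(p_1,p_2,m) = 4·m/(4·p_1 + 3·p_2), x_2* = 3·m/(4·p_1 + 3·p_2).
Here 4·5 + 3·13.8 = 61.4, giving x_1* = 6.3192 and x_2* = 4.7394.
Utility at the optimum: U(6.3192, 4.7394) = 18.9577.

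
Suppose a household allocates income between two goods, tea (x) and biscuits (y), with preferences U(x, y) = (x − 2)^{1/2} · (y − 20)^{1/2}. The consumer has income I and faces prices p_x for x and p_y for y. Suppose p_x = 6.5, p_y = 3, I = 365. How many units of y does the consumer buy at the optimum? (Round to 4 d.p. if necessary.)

y* = 68.6667

Let x' = x−2, y' = y−20. MRS = y'/x' = p_x/p_y.
Substituting into the budget: x* = 2 + 0.5·(I − 2·p_x − 20·p_y)/p_x, and y* = 20 + 0.5·(…)/p_y.
Discretionary income = 365 − 2·6.5 − 20·3 = 292; y* = 20 + 0.5·292/3 = 68.6667.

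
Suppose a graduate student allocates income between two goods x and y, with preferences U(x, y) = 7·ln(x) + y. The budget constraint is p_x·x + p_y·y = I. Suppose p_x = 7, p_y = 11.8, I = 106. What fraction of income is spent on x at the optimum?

share on x = 0.7792

Set MRS = p_x/p_y: (7/x)/1 = p_x/p_y.
So x*(p_x,p_y) = 7·p_y/p_x, independent of income; and y* = (I − 7·p_y)/p_y.
At the given prices: x* = 7·11.8/7 = 11.8, and y* = 1.9831.
Expenditure on x: 7·11.8 = 82.6; share = 0.7792.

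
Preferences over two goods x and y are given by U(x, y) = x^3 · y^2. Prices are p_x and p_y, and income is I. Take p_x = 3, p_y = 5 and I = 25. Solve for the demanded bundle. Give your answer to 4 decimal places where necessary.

Tangency: MRS = (3/2)·y/x = p_x/p_y.
Rearranging, p_y·y = (2/3)·p_x·x. Substituting into the budget gives p_x·x·(1 + (2/3)) = I.
Demand: x*(p_x,p_y,I) = 0.6·I/p_x and y* = 0.4·I/p_y.
At p_x=3, p_y=5, I=25: x* = 0.6·25/3 = 5, y* = 2.

x* = 5, y* = 2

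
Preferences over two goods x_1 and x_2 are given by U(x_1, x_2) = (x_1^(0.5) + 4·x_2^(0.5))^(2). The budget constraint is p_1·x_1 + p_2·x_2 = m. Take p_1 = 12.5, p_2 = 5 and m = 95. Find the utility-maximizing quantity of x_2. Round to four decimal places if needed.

x_2* = 18.5366

From the CES first-order condition, (1/4)·(x_2/x_1)^(0.5) = p_1/p_2.
Solve for the ratio: x_2/x_1 = [4·p_1/p_2]^(2).
With the ratio pinned down, the budget gives x_1* = m/(p_1 + p_2·(x_2/x_1)) and x_2* = (x_2/x_1)·x_1*.
Numerically x_2/x_1 = 100, so x_1* = 95/(12.5 + 5·100) = 0.1854 and x_2* = 100·0.1854 = 18.5366.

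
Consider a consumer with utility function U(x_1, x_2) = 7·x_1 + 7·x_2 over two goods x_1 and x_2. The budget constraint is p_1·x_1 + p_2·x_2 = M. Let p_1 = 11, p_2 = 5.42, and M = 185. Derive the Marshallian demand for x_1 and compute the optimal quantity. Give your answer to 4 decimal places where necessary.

x_1* = 0

Perfect substitutes: compare marginal utility per dollar. 7/p_1 vs 7/p_2 → 0.6364 vs 1.2915.
x_2 gives more utility per dollar, so spend all income on x_2: x_2* = M/p_2, x_1* = 0.
Numerically: x_1* = 0, x_2* = 34.1328.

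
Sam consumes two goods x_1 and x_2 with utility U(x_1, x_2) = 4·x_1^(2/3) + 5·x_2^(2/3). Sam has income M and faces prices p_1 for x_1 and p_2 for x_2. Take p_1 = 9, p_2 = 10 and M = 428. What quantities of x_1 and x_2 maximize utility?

With the ratio pinned down, the budget gives x_1* = M/(p_1 + p_2·(x_2/x_1)) and x_2* = (x_2/x_1)·x_1*.
Numerically x_2/x_1 = 1.423828, so x_1* = 428/(9 + 10·1.423828) = 18.4179 and x_2* = 1.423828·18.4179 = 26.2239.

x_1* = 18.4179, x_2* = 26.2239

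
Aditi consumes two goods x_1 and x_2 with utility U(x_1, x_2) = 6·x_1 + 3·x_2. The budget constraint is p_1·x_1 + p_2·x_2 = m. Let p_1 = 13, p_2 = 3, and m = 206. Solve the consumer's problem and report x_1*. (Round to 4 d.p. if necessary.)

Linear utility — the consumer picks whichever good has higher MU/price: 6/13 = 0.4615 vs 3/3 = 1.
x_2 gives more utility per dollar, so spend all income on x_2: x_2* = m/p_2, x_1* = 0.
Numerically: x_1* = 0, x_2* = 68.6667.

x_1* = 0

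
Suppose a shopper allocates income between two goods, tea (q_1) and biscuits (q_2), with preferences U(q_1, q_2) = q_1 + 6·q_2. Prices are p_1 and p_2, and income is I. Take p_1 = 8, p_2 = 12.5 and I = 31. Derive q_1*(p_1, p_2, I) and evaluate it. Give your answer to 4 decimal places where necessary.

Linear utility — the consumer picks whichever good has higher MU/price: 1/8 = 0.125 vs 6/12.5 = 0.48.
q_2 gives more utility per dollar, so spend all income on q_2: q_2* = I/p_2, q_1* = 0.
Numerically: q_1* = 0, q_2* = 2.48.

q_1* = 0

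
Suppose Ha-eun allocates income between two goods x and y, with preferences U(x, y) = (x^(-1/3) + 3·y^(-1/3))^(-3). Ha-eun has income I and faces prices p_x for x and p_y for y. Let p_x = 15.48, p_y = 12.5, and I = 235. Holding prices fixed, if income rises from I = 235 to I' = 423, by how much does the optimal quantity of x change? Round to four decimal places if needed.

Δx* = 3.8422

Substitute y = (y/x)·x into the budget: x* = I/(p_x + p_y·(y/x)).
Numerically y/x = 2.676003, so x* = 235/(15.48 + 12.5·2.676003) = 4.8028.
At I' = 423: x* = 8.645. Change: 8.645 − 4.8028 = 3.8422.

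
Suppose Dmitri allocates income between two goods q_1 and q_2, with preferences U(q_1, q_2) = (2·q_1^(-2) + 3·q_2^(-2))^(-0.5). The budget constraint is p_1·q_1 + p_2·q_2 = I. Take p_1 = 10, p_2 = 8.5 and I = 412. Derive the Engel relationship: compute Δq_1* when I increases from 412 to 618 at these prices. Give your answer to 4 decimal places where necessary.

MU_q_1 ∝ 2·q_1^(-3), MU_q_2 ∝ 3·q_2^(-3), so MRS = (2/3)·(q_2/q_1)^(3) = p_1/p_2.
Hence q_2/q_1 = ((3/2)·p_1/p_2)^(1/(3)), i.e. raised to the 1/3 power.
Substitute q_2 = (q_2/q_1)·q_1 into the budget: q_1* = I/(p_1 + p_2·(q_2/q_1)).
Numerically q_2/q_1 = 1.208437, so q_1* = 412/(10 + 8.5·1.208437) = 20.3239.
At I' = 618: q_1* = 30.4858. Change: 30.4858 − 20.3239 = 10.1619.

Δq_1* = 10.1619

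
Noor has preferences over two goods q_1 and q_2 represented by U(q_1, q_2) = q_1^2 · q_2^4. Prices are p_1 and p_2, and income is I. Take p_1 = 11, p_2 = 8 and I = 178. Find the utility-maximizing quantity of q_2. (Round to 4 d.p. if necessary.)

q_2* = 14.8333

MU_q_1/MU_q_2 = (2·q_2)/(4·q_1); tangency sets this equal to p_1/p_2.
So 2·p_2·q_2 = 4·p_1·q_1; combined with the budget, a share 1/3 of income goes to q_1.
Demand: q_1*(p_1,p_2,I) = 1/3·I/p_1 and q_2* = 2/3·I/p_2.
At p_1=11, p_2=8, I=178: q_2* = 2/3·178/8 = 14.8333.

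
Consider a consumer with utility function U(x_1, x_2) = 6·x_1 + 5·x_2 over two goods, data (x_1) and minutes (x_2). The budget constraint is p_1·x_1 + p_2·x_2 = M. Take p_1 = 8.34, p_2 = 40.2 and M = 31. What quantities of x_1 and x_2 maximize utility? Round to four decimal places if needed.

x_1* = 3.717, x_2* = 0

Perfect substitutes: compare marginal utility per dollar. 6/p_1 vs 5/p_2 → 0.7194 vs 0.1244.
x_1 gives more utility per dollar, so spend all income on x_1: x_1* = M/p_1, x_2* = 0.
Numerically: x_1* = 3.717, x_2* = 0.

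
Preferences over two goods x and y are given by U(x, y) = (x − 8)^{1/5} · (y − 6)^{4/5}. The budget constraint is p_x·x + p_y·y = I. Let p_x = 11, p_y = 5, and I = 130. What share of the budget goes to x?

share on x = 0.6954

This is Cobb-Douglas in (x−8, y−6): tangency gives 0.2·p_y·(y−6) = 0.8·p_x·(x−8).
Substituting into the budget: x* = 8 + 0.2·(I − 8·p_x − 6·p_y)/p_x, and y* = 6 + 0.8·(…)/p_y.
Discretionary income = 130 − 8·11 − 6·5 = 12; x* = 8 + 0.2·12/11 = 8.2182; y* = 6 + 0.8·12/5 = 7.92.
Expenditure on x: 11·8.2182 = 90.4; share = 0.6954.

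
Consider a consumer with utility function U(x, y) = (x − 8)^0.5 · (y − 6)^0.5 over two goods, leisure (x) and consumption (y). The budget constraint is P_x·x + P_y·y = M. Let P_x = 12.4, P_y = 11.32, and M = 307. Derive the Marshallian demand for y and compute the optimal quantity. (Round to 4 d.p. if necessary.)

This is Cobb-Douglas in (x−8, y−6): tangency gives 0.5·P_y·(y−6) = 0.5·P_x·(x−8).
Substituting into the budget: x* = 8 + 0.5·(M − 8·P_x − 6·P_y)/P_x, and y* = 6 + 0.5·(…)/P_y.
Discretionary income = 307 − 8·12.4 − 6·11.32 = 139.88; y* = 6 + 0.5·139.88/11.32 = 12.1784.

y* = 12.1784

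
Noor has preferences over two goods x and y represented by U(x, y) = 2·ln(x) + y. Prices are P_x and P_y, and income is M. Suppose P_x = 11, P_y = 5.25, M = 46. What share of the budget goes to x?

share on x = 0.2283

Set MRS = P_x/P_y: (2/x)/1 = P_x/P_y.
So x*(P_x,P_y) = 2·P_y/P_x, independent of income; and y* = (M − 2·P_y)/P_y.
At the given prices: x* = 2·5.25/11 = 0.9545, and y* = 6.7619.
Expenditure on x: 11·0.9545 = 10.5; share = 0.2283.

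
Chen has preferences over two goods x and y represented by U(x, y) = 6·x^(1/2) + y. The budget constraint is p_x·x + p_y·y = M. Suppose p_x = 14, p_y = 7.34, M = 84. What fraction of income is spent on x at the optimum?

share on x = 0.4123

Plugging in: x* = (3·7.34/14)² = 2.4739, y* = 6.7256.
Expenditure on x: 14·2.4739 = 34.6343; share = 0.4123.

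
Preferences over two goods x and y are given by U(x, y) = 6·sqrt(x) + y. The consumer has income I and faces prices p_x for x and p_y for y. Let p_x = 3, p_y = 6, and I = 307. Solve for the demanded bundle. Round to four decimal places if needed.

x* = 36, y* = 33.1667

MU_x = 3/√x, MU_y = 1. Tangency: 3/√x = p_x/p_y.
Thus x* = (3·p_y/p_x)² — independent of I — with the rest of income spent on y.
Plugging in: x* = (3·6/3)² = 36, y* = 33.1667.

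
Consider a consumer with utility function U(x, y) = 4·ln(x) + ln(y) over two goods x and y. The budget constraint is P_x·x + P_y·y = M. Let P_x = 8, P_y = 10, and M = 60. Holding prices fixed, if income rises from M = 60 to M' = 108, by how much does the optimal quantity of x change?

MU_x/MU_y = (4·y)/(x); tangency sets this equal to P_x/P_y.
So 4·P_y·y = P_x·x; combined with the budget, a share 0.8 of income goes to x.
Demand: x*(P_x,P_y,M) = 0.8·M/P_x and y* = 0.2·M/P_y.
At P_x=8, P_y=10, M=60: x* = 0.8·60/8 = 6.
At M' = 108: x* = 10.8. Change: 10.8 − 6 = 4.8.

Δx* = 4.8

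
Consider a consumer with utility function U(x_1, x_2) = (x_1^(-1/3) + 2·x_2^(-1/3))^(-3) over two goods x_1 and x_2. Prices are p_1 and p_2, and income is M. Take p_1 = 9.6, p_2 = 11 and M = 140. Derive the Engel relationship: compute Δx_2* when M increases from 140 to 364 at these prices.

MU_x_1 ∝ x_1^(-4/3), MU_x_2 ∝ 2·x_2^(-4/3), so MRS = (1/2)·(x_2/x_1)^(4/3) = p_1/p_2.
Solve for the ratio: x_2/x_1 = [2·p_1/p_2]^(0.75).
With the ratio pinned down, the budget gives x_1* = M/(p_1 + p_2·(x_2/x_1)) and x_2* = (x_2/x_1)·x_1*.
Numerically x_2/x_1 = 1.518558, so x_1* = 140/(9.6 + 11·1.518558) = 5.3224 and x_2* = 1.518558·5.3224 = 8.0823.
At M' = 364: x_2* = 21.014. Change: 21.014 − 8.0823 = 12.9317.

Δx_2* = 12.9317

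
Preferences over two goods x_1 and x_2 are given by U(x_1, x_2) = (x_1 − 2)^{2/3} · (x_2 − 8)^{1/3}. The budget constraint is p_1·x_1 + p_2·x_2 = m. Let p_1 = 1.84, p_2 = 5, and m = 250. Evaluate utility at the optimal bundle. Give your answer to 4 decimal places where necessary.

V = 42.5179

Let x_1' = x_1−2, x_2' = x_2−8. MRS = 2·x_2'/x_1' = p_1/p_2.
After buying the subsistence bundle (2, 8), a share 2/3 of the remaining income goes to x_1: x_1* = 2 + 2/3·(m − 2p_1 − 8p_2)/p_1.
Discretionary income = 250 − 2·1.84 − 8·5 = 206.32; x_1* = 2 + 2/3·206.32/1.84 = 76.7536; x_2* = 8 + 1/3·206.32/5 = 21.7547.
Utility at the optimum: U(76.7536, 21.7547) = 42.5179.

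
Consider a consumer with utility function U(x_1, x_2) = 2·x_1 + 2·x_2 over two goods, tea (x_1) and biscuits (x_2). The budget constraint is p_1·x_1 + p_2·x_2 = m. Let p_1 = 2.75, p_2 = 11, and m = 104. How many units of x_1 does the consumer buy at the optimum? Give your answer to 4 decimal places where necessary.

Linear utility — the consumer picks whichever good has higher MU/price: 2/2.75 = 0.7273 vs 2/11 = 0.1818.
x_1 gives more utility per dollar, so spend all income on x_1: x_1* = m/p_1, x_2* = 0.
Numerically: x_1* = 37.8182, x_2* = 0.

x_1* = 37.8182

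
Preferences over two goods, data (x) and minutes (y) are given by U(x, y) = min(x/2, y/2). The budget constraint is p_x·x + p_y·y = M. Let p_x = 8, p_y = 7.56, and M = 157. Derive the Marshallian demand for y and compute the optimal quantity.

Leontief preferences: the optimum is at the kink where x/2 = y/2, i.e. y = x.
Budget: p_x·x + p_y·x = M, so (2·p_x + 2·p_y)·x = 2·M.
Demand: x*(p_x,p_y,M) = 2·M/(2·p_x + 2·p_y), y* = 2·M/(2·p_x + 2·p_y).
Here 2·8 + 2·7.56 = 31.12, giving y* = 10.09.

y* = 10.09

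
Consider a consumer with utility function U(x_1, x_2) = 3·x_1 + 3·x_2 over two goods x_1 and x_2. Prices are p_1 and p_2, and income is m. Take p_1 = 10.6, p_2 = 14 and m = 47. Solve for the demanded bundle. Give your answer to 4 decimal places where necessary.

Numerically: x_1* = 4.434, x_2* = 0.

x_1* = 4.434, x_2* = 0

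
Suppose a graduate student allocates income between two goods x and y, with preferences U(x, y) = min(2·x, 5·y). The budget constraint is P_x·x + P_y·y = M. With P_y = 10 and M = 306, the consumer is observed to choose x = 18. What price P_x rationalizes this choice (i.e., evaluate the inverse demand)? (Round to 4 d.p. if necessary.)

With perfect complements, no substitution: consume in ratio x:y = 5:2.
Budget: P_x·x + P_y·(2/5)·x = M, so (5·P_x + 2·P_y)·x = 5·M.
Demand: x*(P_x,P_y,M) = 5·M/(5·P_x + 2·P_y), y* = 2·M/(5·P_x + 2·P_y).
Set x* = 18 in the demand function and solve for P_x: P_x = 13.

P_x = 13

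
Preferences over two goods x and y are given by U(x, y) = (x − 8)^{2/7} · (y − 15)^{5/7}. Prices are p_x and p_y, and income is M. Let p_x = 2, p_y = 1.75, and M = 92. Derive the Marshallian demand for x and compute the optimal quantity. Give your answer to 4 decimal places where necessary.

MRS = (2/5)·(y−15)/(x−8). Tangency with p_x/p_y gives y−15 = (5/2)·(p_x/p_y)·(x−8).
Substituting into the budget: x* = 8 + 2/7·(M − 8·p_x − 15·p_y)/p_x, and y* = 15 + 5/7·(…)/p_y.
Discretionary income = 92 − 8·2 − 15·1.75 = 49.75; x* = 8 + 2/7·49.75/2 = 15.1071.

x* = 15.1071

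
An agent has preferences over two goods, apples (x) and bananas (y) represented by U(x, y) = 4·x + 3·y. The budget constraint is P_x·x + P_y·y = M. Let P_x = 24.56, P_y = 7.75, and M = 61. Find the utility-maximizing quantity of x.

x* = 0

Perfect substitutes: compare marginal utility per dollar. 4/P_x vs 3/P_y → 0.1629 vs 0.3871.
y gives more utility per dollar, so spend all income on y: y* = M/P_y, x* = 0.
Numerically: x* = 0, y* = 7.871.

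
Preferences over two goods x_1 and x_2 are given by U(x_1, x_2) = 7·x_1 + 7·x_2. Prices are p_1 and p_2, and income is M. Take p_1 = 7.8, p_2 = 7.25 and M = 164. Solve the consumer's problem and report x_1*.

Perfect substitutes: compare marginal utility per dollar. 7/p_1 vs 7/p_2 → 0.8974 vs 0.9655.
x_2 gives more utility per dollar, so spend all income on x_2: x_2* = M/p_2, x_1* = 0.
Numerically: x_1* = 0, x_2* = 22.6207.

x_1* = 0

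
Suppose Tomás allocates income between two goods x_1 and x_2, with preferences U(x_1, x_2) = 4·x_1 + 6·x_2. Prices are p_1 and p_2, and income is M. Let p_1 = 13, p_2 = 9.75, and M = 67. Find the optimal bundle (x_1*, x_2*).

Perfect substitutes: compare marginal utility per dollar. 4/p_1 vs 6/p_2 → 0.3077 vs 0.6154.
x_2 gives more utility per dollar, so spend all income on x_2: x_2* = M/p_2, x_1* = 0.
Numerically: x_1* = 0, x_2* = 6.8718.

x_1* = 0, x_2* = 6.8718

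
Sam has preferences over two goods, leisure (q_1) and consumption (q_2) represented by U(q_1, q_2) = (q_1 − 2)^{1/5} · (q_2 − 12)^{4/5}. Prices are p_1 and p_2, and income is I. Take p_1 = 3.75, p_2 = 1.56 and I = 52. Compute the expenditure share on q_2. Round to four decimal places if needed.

share on q_2 = 0.7566

MRS = (1/4)·(q_2−12)/(q_1−2). Tangency with p_1/p_2 gives q_2−12 = 4·(p_1/p_2)·(q_1−2).
After buying the subsistence bundle (2, 12), a share 0.2 of the remaining income goes to q_1: q_1* = 2 + 0.2·(I − 2p_1 − 12p_2)/p_1.
Discretionary income = 52 − 2·3.75 − 12·1.56 = 25.78; q_1* = 2 + 0.2·25.78/3.75 = 3.3749; q_2* = 12 + 0.8·25.78/1.56 = 25.2205.
Expenditure on q_2: 1.56·25.2205 = 39.344; share = 0.7566.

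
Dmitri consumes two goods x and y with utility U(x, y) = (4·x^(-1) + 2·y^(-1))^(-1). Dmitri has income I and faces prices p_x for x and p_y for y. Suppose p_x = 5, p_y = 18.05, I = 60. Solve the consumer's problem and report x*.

MRS = MU_x/MU_y = 2·(y/x)^(2). Set equal to p_x/p_y.
Hence y/x = ((1/2)·p_x/p_y)^(1/(2)), i.e. raised to the 0.5 power.
With the ratio pinned down, the budget gives x* = I/(p_x + p_y·(y/x)) and y* = (y/x)·x*.
Numerically y/x = 0.372161, so x* = 60/(5 + 18.05·0.372161) = 5.1205.

x* = 5.1205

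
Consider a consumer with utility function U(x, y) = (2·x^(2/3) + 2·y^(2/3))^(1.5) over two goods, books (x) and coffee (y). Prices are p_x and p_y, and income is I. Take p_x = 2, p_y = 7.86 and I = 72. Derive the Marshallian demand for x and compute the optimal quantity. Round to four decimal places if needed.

x* = 33.8109

From the CES first-order condition, (y/x)^(1/3) = p_x/p_y.
Hence y/x = (p_x/p_y)^(1/(1/3)), i.e. raised to the 3 power.
Substitute y = (y/x)·x into the budget: x* = I/(p_x + p_y·(y/x)).
Numerically y/x = 0.016475, so x* = 72/(2 + 7.86·0.016475) = 33.8109.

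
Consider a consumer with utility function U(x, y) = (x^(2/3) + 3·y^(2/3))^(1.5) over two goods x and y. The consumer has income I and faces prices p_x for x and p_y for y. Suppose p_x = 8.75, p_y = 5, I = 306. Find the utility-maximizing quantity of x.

x* = 0.4179

From the CES first-order condition, (1/3)·(y/x)^(1/3) = p_x/p_y.
Solve for the ratio: y/x = [3·p_x/p_y]^(3).
With the ratio pinned down, the budget gives x* = I/(p_x + p_y·(y/x)) and y* = (y/x)·x*.
Numerically y/x = 144.703125, so x* = 306/(8.75 + 5·144.703125) = 0.4179.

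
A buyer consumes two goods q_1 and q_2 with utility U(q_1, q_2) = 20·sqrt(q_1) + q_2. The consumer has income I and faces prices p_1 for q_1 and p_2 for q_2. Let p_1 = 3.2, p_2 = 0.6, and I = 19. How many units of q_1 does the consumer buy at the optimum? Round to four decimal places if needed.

q_1* = 3.5156

Utility is quasi-linear in q_2; the FOC for q_1 is 10/√q_1 = p_1/p_2.
Thus q_1* = (10·p_2/p_1)² — independent of I — with the rest of income spent on q_2.
Plugging in: q_1* = (10·0.6/3.2)² = 3.5156.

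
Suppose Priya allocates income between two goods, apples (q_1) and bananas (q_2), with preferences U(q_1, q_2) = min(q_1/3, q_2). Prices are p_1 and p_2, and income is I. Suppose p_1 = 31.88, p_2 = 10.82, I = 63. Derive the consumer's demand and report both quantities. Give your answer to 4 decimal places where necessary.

q_1* = 1.7753, q_2* = 0.5918

With perfect complements, no substitution: consume in ratio q_1:q_2 = 3:1.
Budget: p_1·q_1 + p_2·(1/3)·q_1 = I, so (3·p_1 + p_2)·q_1 = 3·I.
Demand: q_1*(p_1,p_2,I) = 3·I/(3·p_1 + p_2), q_2* = I/(3·p_1 + p_2).
Here 3·31.88 + 10.82 = 106.46, giving q_1* = 1.7753 and q_2* = 0.5918.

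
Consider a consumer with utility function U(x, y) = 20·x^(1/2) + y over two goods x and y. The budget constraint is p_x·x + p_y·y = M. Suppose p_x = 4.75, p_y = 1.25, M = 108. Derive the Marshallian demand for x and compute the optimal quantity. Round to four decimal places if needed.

Plugging in: x* = (10·1.25/4.75)² = 6.9252.

x* = 6.9252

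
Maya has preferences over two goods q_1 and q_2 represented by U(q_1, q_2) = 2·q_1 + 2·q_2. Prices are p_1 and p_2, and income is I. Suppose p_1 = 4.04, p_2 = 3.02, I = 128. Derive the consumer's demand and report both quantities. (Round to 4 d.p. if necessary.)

q_1* = 0, q_2* = 42.3841

Linear utility — the consumer picks whichever good has higher MU/price: 2/4.04 = 0.495 vs 2/3.02 = 0.6623.
q_2 gives more utility per dollar, so spend all income on q_2: q_2* = I/p_2, q_1* = 0.
Numerically: q_1* = 0, q_2* = 42.3841.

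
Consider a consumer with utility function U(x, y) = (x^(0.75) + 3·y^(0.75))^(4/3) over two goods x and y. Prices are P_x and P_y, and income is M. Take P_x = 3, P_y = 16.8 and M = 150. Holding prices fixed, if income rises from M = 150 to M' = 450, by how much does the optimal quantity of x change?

From the CES first-order condition, (1/3)·(y/x)^(0.25) = P_x/P_y.
Hence y/x = (3·P_x/P_y)^(1/(0.25)), i.e. raised to the 4 power.
Substitute y = (y/x)·x into the budget: x* = M/(P_x + P_y·(y/x)).
Numerically y/x = 0.082363, so x* = 150/(3 + 16.8·0.082363) = 34.2177.
At M' = 450: x* = 102.653. Change: 102.653 − 34.2177 = 68.4353.

Δx* = 68.4353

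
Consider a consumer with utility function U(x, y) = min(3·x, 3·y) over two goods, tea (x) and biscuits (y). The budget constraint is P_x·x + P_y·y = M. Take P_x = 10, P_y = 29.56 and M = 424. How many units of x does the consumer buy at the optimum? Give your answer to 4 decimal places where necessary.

With perfect complements, no substitution: consume in ratio x:y = 3:3.
Budget: P_x·x + P_y·x = M, so (3·P_x + 3·P_y)·x = 3·M.
Demand: x*(P_x,P_y,M) = 3·M/(3·P_x + 3·P_y), y* = 3·M/(3·P_x + 3·P_y).
Here 3·10 + 3·29.56 = 118.68, giving x* = 10.7179.

x* = 10.7179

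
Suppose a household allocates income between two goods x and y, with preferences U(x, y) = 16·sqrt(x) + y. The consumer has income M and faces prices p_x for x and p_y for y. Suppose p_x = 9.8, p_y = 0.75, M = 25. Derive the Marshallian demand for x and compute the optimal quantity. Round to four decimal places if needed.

MU_x = 8/√x, MU_y = 1. Tangency: 8/√x = p_x/p_y.
Solve: √x = 8·p_y/p_x, so x*(p_x,p_y) = (8·p_y/p_x)², and y* = (M − p_x·x*)/p_y.
Plugging in: x* = (8·0.75/9.8)² = 0.3748.

x* = 0.3748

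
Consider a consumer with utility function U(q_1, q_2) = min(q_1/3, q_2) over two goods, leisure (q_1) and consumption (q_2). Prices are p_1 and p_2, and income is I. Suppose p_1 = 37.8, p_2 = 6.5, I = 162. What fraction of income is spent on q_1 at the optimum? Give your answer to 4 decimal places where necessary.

share on q_1 = 0.9458

Leontief preferences: the optimum is at the kink where q_1/3 = q_2/1, i.e. q_2 = (1/3)·q_1.
Budget: p_1·q_1 + p_2·(1/3)·q_1 = I, so (3·p_1 + p_2)·q_1 = 3·I.
Demand: q_1*(p_1,p_2,I) = 3·I/(3·p_1 + p_2), q_2* = I/(3·p_1 + p_2).
Here 3·37.8 + 6.5 = 119.9, giving q_1* = 4.0534 and q_2* = 1.3511.
Expenditure on q_1: 37.8·4.0534 = 153.2177; share = 0.9458.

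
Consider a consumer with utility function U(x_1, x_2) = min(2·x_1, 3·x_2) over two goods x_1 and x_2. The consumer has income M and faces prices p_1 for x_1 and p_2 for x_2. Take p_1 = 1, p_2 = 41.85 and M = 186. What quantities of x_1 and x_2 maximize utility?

x_1* = 6.436, x_2* = 4.2907

With perfect complements, no substitution: consume in ratio x_1:x_2 = 3:2.
Budget: p_1·x_1 + p_2·(2/3)·x_1 = M, so (3·p_1 + 2·p_2)·x_1 = 3·M.
Demand: x_1*(p_1,p_2,M) = 3·M/(3·p_1 + 2·p_2), x_2* = 2·M/(3·p_1 + 2·p_2).
Here 3·1 + 2·41.85 = 86.7, giving x_1* = 6.436 and x_2* = 4.2907.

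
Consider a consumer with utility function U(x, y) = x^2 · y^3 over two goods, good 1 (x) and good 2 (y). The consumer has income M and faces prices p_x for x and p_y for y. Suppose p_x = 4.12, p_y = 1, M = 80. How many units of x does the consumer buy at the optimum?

Tangency: MRS = (2/3)·y/x = p_x/p_y.
Rearranging, p_y·y = (3/2)·p_x·x. Substituting into the budget gives p_x·x·(1 + (3/2)) = M.
Demand: x*(p_x,p_y,M) = 0.4·M/p_x and y* = 0.6·M/p_y.
At p_x=4.12, p_y=1, M=80: x* = 0.4·80/4.12 = 7.767.

x* = 7.767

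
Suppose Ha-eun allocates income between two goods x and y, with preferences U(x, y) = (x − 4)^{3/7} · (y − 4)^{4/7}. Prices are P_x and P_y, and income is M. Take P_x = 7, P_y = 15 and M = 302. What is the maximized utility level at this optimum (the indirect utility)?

V = 9.9906

MRS = (3/4)·(y−4)/(x−4). Tangency with P_x/P_y gives y−4 = (4/3)·(P_x/P_y)·(x−4).
Substituting into the budget: x* = 4 + 3/7·(M − 4·P_x − 4·P_y)/P_x, and y* = 4 + 4/7·(…)/P_y.
Discretionary income = 302 − 4·7 − 4·15 = 214; x* = 4 + 3/7·214/7 = 17.102; y* = 4 + 4/7·214/15 = 12.1524.
Utility at the optimum: U(17.102, 12.1524) = 9.9906.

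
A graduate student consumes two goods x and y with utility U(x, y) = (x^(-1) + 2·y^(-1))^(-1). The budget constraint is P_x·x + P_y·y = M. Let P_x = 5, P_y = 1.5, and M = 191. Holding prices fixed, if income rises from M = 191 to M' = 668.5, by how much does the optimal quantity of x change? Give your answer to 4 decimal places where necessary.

Substitute y = (y/x)·x into the budget: x* = M/(P_x + P_y·(y/x)).
Numerically y/x = 2.581989, so x* = 191/(5 + 1.5·2.581989) = 21.526.
At M' = 668.5: x* = 75.3411. Change: 75.3411 − 21.526 = 53.815.

Δx* = 53.815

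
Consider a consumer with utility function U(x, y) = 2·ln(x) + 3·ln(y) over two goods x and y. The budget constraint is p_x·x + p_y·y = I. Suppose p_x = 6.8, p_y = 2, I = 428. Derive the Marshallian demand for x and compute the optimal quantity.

x* = 25.1765

MU_x/MU_y = (2·y)/(3·x); tangency sets this equal to p_x/p_y.
So 2·p_y·y = 3·p_x·x; combined with the budget, a share 0.4 of income goes to x.
Demand: x*(p_x,p_y,I) = 0.4·I/p_x and y* = 0.6·I/p_y.
At p_x=6.8, p_y=2, I=428: x* = 0.4·428/6.8 = 25.1765.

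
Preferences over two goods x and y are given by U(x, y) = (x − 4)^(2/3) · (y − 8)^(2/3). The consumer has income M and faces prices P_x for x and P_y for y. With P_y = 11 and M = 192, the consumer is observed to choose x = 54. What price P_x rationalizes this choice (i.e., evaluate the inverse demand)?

Let x' = x−4, y' = y−8. MRS = y'/x' = P_x/P_y.
Substituting into the budget: x* = 4 + 0.5·(M − 4·P_x − 8·P_y)/P_x, and y* = 8 + 0.5·(…)/P_y.
Set x* = 54 in the demand function and solve for P_x: P_x = 1.

P_x = 1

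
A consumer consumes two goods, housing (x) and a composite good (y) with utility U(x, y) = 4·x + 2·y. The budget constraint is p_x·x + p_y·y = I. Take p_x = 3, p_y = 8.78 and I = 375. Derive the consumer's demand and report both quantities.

x* = 125, y* = 0

Perfect substitutes: compare marginal utility per dollar. 4/p_x vs 2/p_y → 1.3333 vs 0.2278.
x gives more utility per dollar, so spend all income on x: x* = I/p_x, y* = 0.
Numerically: x* = 125, y* = 0.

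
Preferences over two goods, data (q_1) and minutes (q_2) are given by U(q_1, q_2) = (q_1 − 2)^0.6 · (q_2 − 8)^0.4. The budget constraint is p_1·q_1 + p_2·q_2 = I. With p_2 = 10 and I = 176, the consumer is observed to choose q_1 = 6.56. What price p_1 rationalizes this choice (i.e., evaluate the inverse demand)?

p_1 = 10

Let q_1' = q_1−2, q_2' = q_2−8. MRS = (3/2)·q_2'/q_1' = p_1/p_2.
Substituting into the budget: q_1* = 2 + 0.6·(I − 2·p_1 − 8·p_2)/p_1, and q_2* = 8 + 0.4·(…)/p_2.
Set q_1* = 6.56 in the demand function and solve for p_1: p_1 = 10.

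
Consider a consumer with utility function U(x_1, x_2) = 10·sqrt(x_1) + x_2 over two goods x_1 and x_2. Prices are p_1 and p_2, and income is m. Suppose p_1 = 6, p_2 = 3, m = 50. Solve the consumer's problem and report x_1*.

Utility is quasi-linear in x_2; the FOC for x_1 is 5/√x_1 = p_1/p_2.
Thus x_1* = (5·p_2/p_1)² — independent of m — with the rest of income spent on x_2.
Plugging in: x_1* = (5·3/6)² = 6.25.

x_1* = 6.25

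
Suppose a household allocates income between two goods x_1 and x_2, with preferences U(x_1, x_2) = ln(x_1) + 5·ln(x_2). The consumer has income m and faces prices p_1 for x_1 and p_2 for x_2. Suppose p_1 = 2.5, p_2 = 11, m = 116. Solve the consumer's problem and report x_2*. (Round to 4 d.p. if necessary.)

x_2* = 8.7879

Tangency: MRS = (1/5)·x_2/x_1 = p_1/p_2.
Rearranging, p_2·x_2 = 5·p_1·x_1. Substituting into the budget gives p_1·x_1·(1 + 5) = m.
Demand: x_1*(p_1,p_2,m) = 1/6·m/p_1 and x_2* = 5/6·m/p_2.
At p_1=2.5, p_2=11, m=116: x_2* = 5/6·116/11 = 8.7879.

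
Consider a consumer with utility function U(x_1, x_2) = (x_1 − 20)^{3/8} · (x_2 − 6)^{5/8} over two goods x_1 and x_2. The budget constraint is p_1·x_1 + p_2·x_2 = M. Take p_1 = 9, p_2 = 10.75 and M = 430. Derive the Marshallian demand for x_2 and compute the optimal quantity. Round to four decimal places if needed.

After buying the subsistence bundle (20, 6), a share 0.375 of the remaining income goes to x_1: x_1* = 20 + 0.375·(M − 20p_1 − 6p_2)/p_1.
Discretionary income = 430 − 20·9 − 6·10.75 = 185.5; x_2* = 6 + 0.625·185.5/10.75 = 16.7849.

x_2* = 16.7849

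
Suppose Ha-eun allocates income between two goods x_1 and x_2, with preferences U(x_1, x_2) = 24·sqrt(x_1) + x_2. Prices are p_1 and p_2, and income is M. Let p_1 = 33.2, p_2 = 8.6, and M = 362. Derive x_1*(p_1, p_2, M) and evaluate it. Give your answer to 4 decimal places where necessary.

x_1* = 9.6624

MU_x_1 = 12/√x_1, MU_x_2 = 1. Tangency: 12/√x_1 = p_1/p_2.
Thus x_1* = (12·p_2/p_1)² — independent of M — with the rest of income spent on x_2.
Plugging in: x_1* = (12·8.6/33.2)² = 9.6624.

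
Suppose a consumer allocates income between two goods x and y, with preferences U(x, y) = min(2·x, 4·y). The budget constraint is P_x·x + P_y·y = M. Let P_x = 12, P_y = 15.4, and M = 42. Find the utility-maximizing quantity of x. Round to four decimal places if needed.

x* = 2.132

With perfect complements, no substitution: consume in ratio x:y = 4:2.
Budget: P_x·x + P_y·(1/2)·x = M, so (4·P_x + 2·P_y)·x = 4·M.
Demand: x*(P_x,P_y,M) = 4·M/(4·P_x + 2·P_y), y* = 2·M/(4·P_x + 2·P_y).
Here 4·12 + 2·15.4 = 78.8, giving x* = 2.132.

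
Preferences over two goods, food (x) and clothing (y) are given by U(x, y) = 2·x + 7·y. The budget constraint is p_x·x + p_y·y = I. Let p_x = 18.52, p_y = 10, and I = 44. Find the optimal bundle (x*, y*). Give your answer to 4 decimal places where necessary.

Perfect substitutes: compare marginal utility per dollar. 2/p_x vs 7/p_y → 0.108 vs 0.7.
y gives more utility per dollar, so spend all income on y: y* = I/p_y, x* = 0.
Numerically: x* = 0, y* = 4.4.

x* = 0, y* = 4.4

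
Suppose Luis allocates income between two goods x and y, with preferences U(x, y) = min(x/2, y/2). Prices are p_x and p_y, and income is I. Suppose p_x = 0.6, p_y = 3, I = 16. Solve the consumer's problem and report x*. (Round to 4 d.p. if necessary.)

With perfect complements, no substitution: consume in ratio x:y = 2:2.
Budget: p_x·x + p_y·x = I, so (2·p_x + 2·p_y)·x = 2·I.
Demand: x*(p_x,p_y,I) = 2·I/(2·p_x + 2·p_y), y* = 2·I/(2·p_x + 2·p_y).
Here 2·0.6 + 2·3 = 7.2, giving x* = 4.4444.

x* = 4.4444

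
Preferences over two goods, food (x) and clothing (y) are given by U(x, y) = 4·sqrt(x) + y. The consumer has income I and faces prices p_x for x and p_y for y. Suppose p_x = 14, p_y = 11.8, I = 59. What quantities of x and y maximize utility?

x* = 2.8416, y* = 1.6286

MU_x = 2/√x, MU_y = 1. Tangency: 2/√x = p_x/p_y.
Solve: √x = 2·p_y/p_x, so x*(p_x,p_y) = (2·p_y/p_x)², and y* = (I − p_x·x*)/p_y.
Plugging in: x* = (2·11.8/14)² = 2.8416, y* = 1.6286.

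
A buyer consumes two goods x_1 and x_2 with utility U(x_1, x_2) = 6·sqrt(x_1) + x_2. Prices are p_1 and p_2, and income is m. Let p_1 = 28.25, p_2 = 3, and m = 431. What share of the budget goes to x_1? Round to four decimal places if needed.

share on x_1 = 0.0067

MU_x_1 = 3/√x_1, MU_x_2 = 1. Tangency: 3/√x_1 = p_1/p_2.
Thus x_1* = (3·p_2/p_1)² — independent of m — with the rest of income spent on x_2.
Plugging in: x_1* = (3·3/28.25)² = 0.1015, x_2* = 142.7109.
Expenditure on x_1: 28.25·0.1015 = 2.8673; share = 0.0067.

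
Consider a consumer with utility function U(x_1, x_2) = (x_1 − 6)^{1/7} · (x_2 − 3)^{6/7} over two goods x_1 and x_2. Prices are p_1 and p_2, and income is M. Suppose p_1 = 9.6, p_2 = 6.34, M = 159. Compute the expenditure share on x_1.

Discretionary income = 159 − 6·9.6 − 3·6.34 = 82.38; x_1* = 6 + 1/7·82.38/9.6 = 7.2259; x_2* = 3 + 6/7·82.38/6.34 = 14.1374.
Expenditure on x_1: 9.6·7.2259 = 69.3686; share = 0.4363.

share on x_1 = 0.4363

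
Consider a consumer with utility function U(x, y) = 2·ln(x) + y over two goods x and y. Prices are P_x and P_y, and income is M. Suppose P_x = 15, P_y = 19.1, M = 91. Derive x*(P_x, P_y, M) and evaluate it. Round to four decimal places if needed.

x* = 2.5467

MU_x = 2/x, MU_y = 1. Tangency: 2/x = P_x/P_y.
So x*(P_x,P_y) = 2·P_y/P_x, independent of income; and y* = (M − 2·P_y)/P_y.
At the given prices: x* = 2·19.1/15 = 2.5467.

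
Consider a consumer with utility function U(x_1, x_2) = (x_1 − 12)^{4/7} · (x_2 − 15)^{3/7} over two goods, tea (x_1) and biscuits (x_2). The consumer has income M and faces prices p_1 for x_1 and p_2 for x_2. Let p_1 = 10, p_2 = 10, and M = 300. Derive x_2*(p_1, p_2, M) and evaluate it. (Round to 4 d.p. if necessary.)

x_2* = 16.2857

Substituting into the budget: x_1* = 12 + 4/7·(M − 12·p_1 − 15·p_2)/p_1, and x_2* = 15 + 3/7·(…)/p_2.
Discretionary income = 300 − 12·10 − 15·10 = 30; x_2* = 15 + 3/7·30/10 = 16.2857.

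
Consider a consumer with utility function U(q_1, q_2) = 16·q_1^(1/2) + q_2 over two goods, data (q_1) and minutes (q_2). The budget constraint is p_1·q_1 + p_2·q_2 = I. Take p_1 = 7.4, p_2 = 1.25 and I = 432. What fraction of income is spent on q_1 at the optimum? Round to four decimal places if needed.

share on q_1 = 0.0313

MU_q_1 = 8/√q_1, MU_q_2 = 1. Tangency: 8/√q_1 = p_1/p_2.
Solve: √q_1 = 8·p_2/p_1, so q_1*(p_1,p_2) = (8·p_2/p_1)², and q_2* = (I − p_1·q_1*)/p_2.
Plugging in: q_1* = (8·1.25/7.4)² = 1.8262, q_2* = 334.7892.
Expenditure on q_1: 7.4·1.8262 = 13.5135; share = 0.0313.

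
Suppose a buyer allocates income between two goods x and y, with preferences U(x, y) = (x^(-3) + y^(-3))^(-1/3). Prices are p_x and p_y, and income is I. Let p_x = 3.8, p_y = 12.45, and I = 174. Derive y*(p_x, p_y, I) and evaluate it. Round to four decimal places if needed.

y* = 9.9075

Numerically y/x = 0.743282, so x* = 174/(3.8 + 12.45·0.743282) = 13.3294 and y* = 0.743282·13.3294 = 9.9075.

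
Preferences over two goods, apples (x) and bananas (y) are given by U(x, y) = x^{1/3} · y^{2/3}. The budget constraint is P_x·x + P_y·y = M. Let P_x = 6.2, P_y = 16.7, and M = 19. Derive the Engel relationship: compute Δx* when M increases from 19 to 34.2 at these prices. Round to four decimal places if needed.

Δx* = 0.8172

Tangency: MRS = (1/2)·y/x = P_x/P_y.
So 1/3·P_y·y = 2/3·P_x·x; combined with the budget, a share 1/3 of income goes to x.
Demand: x*(P_x,P_y,M) = 1/3·M/P_x and y* = 2/3·M/P_y.
At P_x=6.2, P_y=16.7, M=19: x* = 1/3·19/6.2 = 1.0215.
At M' = 34.2: x* = 1.8387. Change: 1.8387 − 1.0215 = 0.8172.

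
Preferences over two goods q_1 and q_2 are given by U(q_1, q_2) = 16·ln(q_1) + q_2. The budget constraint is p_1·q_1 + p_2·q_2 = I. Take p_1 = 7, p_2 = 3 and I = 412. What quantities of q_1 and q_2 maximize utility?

q_1* = 6.8571, q_2* = 121.3333

MU_q_1 = 16/q_1, MU_q_2 = 1. Tangency: 16/q_1 = p_1/p_2.
So q_1*(p_1,p_2) = 16·p_2/p_1, independent of income; and q_2* = (I − 16·p_2)/p_2.
At the given prices: q_1* = 16·3/7 = 6.8571, and q_2* = 121.3333.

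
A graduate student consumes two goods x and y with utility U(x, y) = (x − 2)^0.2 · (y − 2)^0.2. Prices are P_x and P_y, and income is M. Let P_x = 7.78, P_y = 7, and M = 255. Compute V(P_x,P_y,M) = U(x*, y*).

Let x' = x−2, y' = y−2. MRS = y'/x' = P_x/P_y.
Substituting into the budget: x* = 2 + 0.5·(M − 2·P_x − 2·P_y)/P_x, and y* = 2 + 0.5·(…)/P_y.
Discretionary income = 255 − 2·7.78 − 2·7 = 225.44; x* = 2 + 0.5·225.44/7.78 = 16.4884; y* = 2 + 0.5·225.44/7 = 18.1029.
Utility at the optimum: U(16.4884, 18.1029) = 2.9757.

V = 2.9757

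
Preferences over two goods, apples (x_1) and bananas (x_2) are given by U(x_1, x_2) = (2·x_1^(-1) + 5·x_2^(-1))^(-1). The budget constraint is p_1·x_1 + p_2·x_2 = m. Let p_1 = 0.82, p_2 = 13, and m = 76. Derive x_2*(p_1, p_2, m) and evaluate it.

x_2* = 5.0448

From the CES first-order condition, (2/5)·(x_2/x_1)^(2) = p_1/p_2.
Hence x_2/x_1 = ((5/2)·p_1/p_2)^(1/(2)), i.e. raised to the 0.5 power.
Substitute x_2 = (x_2/x_1)·x_1 into the budget: x_1* = m/(p_1 + p_2·(x_2/x_1)).
Numerically x_2/x_1 = 0.397105, so x_1* = 76/(0.82 + 13·0.397105) = 12.704 and x_2* = 0.397105·12.704 = 5.0448.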